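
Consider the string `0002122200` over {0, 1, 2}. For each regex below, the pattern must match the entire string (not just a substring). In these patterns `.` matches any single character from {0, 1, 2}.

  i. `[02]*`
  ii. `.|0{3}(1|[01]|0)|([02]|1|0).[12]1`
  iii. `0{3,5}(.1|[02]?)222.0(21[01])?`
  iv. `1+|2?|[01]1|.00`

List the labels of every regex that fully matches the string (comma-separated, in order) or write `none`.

i → no match
ii → no match
iii → match
iv → no match

iii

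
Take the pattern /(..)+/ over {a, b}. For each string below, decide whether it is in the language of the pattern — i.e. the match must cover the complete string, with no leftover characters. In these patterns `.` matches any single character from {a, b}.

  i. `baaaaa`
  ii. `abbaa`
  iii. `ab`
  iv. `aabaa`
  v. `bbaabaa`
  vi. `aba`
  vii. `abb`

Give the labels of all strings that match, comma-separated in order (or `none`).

i → match
ii → no match
iii → match
iv → no match
v → no match
vi → no match
vii → no match

i, iii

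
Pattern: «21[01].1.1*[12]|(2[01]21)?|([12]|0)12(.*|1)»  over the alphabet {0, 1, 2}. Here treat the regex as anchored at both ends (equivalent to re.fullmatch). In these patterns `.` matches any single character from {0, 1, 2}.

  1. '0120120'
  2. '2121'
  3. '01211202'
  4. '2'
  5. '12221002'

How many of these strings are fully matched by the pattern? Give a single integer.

3

1 → match
2 → match
3 → match
4 → no match
5 → no match
Total matched: 3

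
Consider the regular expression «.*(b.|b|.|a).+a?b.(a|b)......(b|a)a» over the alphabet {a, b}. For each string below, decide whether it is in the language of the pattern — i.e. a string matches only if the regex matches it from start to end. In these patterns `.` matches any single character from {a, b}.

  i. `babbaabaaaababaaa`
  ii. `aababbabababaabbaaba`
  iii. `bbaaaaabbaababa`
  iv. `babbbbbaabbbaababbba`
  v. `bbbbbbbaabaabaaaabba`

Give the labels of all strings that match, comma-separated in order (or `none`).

i → match
ii → match
iii → no match
iv → match
v → match

i, ii, iv, v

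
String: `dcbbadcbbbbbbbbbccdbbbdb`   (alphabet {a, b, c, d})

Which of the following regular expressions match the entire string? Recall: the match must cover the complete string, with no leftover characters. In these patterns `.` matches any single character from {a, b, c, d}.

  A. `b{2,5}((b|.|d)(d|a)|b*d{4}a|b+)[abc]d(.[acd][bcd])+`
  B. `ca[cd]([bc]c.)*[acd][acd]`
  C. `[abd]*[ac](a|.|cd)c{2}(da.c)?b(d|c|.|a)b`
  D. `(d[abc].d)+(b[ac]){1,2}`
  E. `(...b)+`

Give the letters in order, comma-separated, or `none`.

A → no match — must start with `b`
B → no match — must start with `ca`
C → no match
D → no match
E → match

E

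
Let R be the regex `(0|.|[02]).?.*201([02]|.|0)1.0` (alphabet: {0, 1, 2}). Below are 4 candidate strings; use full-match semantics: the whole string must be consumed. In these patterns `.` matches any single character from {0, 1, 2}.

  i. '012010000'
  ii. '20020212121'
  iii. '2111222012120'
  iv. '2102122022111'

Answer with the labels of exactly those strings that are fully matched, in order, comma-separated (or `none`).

i. '012010000' → no match
ii. '20020212121' → no match — must end with '0'
iii → match
iv → no match — must end with '0'

iii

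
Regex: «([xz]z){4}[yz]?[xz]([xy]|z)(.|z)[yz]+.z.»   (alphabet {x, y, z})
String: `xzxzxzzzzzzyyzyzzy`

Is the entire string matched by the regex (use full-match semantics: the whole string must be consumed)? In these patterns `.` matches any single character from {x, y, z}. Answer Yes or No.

Yes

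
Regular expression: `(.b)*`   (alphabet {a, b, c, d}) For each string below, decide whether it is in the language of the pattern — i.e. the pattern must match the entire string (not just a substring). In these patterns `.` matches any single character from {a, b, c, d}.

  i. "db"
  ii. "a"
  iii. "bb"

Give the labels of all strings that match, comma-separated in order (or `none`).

i, iii

i. "db" → match
ii. "a" → no match
iii. "bb" → match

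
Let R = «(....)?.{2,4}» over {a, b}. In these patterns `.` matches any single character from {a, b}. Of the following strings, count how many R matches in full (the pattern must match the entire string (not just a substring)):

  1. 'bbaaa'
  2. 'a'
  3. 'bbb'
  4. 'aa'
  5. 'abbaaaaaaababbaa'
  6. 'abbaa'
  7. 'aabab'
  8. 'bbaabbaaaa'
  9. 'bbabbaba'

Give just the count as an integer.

3

1. 'bbaaa' → no match
2. 'a' → no match
3. 'bbb' → match
4. 'aa' → match
5 → no match
6. 'abbaa' → no match
7. 'aabab' → no match
8. 'bbaabbaaaa' → no match
9. 'bbabbaba' → match
Total matched: 3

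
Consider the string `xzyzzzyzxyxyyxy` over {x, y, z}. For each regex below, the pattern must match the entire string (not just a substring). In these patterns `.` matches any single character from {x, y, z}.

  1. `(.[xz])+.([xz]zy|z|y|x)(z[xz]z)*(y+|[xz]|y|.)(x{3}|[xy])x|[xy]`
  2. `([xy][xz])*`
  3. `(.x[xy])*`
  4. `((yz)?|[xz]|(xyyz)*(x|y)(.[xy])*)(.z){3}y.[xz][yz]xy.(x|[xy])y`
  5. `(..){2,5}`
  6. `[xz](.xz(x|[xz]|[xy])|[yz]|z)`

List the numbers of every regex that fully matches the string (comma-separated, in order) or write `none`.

1 → no match
2 → no match
3 → no match
4 → match
5 → no match
6 → no match

4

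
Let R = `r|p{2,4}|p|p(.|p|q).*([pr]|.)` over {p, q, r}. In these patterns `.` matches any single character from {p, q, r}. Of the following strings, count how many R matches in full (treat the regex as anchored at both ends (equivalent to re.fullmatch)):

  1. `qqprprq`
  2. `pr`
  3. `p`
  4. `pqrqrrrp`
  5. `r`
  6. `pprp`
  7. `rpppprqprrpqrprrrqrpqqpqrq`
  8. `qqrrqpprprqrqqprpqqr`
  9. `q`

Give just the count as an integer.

1 → no match
2 → no match
3 → match
4 → match
5 → match
6 → match
7 → no match
8 → no match
9 → no match
Total matched: 4

4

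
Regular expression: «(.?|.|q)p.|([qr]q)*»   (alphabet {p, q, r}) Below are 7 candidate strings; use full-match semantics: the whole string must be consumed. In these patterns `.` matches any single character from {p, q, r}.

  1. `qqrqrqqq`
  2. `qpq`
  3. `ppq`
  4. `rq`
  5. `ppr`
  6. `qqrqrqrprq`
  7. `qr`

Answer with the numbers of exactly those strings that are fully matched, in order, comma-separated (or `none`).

1 → match
2 → match
3 → match
4 → match
5 → match
6 → no match
7 → no match

1, 2, 3, 4, 5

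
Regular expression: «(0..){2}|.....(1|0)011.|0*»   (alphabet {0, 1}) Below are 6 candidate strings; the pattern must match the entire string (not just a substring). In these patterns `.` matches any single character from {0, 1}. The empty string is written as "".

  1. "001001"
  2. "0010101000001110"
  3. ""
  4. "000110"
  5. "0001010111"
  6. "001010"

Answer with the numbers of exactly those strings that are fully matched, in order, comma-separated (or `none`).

1, 3, 5, 6

1 → match
2 → no match
3 → match
4 → no match
5 → match
6 → match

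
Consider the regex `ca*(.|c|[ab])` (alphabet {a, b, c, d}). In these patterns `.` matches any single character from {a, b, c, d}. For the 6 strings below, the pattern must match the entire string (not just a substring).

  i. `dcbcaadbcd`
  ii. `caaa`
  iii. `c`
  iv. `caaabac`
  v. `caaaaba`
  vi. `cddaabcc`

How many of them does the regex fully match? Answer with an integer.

1

i → no match — must start with `c`
ii → match
iii → no match
iv → no match
v → no match
vi → no match
Total matched: 1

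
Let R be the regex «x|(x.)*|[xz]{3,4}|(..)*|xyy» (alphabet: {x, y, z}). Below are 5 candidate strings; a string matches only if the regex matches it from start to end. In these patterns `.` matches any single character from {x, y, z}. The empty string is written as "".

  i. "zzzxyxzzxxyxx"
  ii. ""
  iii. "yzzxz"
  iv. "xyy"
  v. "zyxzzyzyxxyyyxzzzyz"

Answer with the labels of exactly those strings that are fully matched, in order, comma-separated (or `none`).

i → no match
ii → match
iii → no match
iv → match
v → no match

ii, iv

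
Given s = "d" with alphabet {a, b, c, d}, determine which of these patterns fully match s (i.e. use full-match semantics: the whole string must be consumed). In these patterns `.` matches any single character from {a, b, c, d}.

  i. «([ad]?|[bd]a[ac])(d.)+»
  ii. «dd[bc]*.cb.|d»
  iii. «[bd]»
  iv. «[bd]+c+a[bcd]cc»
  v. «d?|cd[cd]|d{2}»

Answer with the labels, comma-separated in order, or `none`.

i → no match
ii → match
iii → match
iv → no match — must end with "cc"
v → match

ii, iii, v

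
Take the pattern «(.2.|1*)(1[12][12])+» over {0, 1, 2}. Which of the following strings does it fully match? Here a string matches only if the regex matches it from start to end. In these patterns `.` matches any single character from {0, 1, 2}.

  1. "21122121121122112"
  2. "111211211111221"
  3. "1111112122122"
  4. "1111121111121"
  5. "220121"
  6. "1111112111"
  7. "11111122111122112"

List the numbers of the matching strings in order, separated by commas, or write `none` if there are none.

3, 4, 5, 6, 7

1 → no match
2 → no match
3 → match
4 → match
5 → match
6 → match
7 → match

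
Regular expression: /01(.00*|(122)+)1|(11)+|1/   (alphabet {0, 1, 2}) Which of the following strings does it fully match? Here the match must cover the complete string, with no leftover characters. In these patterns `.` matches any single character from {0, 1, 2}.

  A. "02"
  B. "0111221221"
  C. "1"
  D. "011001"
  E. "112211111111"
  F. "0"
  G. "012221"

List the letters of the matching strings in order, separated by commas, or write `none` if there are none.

A → no match
B → no match
C → match
D → match
E → no match
F → no match
G → no match

C, D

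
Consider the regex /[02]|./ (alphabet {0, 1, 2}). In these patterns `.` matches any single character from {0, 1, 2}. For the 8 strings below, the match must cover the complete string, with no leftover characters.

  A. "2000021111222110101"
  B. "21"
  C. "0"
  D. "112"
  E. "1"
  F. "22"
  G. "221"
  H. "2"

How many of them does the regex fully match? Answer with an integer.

3

A → no match
B → no match
C → match
D → no match
E → match
F → no match
G → no match
H → match
Total matched: 3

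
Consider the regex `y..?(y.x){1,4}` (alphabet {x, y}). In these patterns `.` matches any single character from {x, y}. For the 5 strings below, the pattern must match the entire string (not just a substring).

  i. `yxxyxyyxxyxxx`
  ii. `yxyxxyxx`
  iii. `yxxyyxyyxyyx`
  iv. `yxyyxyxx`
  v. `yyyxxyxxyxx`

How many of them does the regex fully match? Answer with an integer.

4

i → no match
ii → match
iii → match
iv → match
v → match
Total matched: 4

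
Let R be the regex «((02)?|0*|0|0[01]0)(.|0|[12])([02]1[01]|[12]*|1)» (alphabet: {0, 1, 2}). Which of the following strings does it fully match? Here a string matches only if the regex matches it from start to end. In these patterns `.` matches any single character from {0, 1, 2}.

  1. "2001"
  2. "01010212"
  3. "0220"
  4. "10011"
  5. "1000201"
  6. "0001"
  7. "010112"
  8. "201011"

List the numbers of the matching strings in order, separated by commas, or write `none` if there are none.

1. "2001" → no match
2. "01010212" → no match
3. "0220" → no match
4. "10011" → no match
5. "1000201" → no match
6. "0001" → match
7. "010112" → match
8. "201011" → no match

6, 7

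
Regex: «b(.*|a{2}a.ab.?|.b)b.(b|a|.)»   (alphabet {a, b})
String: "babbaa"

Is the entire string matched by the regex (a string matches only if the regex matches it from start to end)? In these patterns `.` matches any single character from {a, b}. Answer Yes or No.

Yes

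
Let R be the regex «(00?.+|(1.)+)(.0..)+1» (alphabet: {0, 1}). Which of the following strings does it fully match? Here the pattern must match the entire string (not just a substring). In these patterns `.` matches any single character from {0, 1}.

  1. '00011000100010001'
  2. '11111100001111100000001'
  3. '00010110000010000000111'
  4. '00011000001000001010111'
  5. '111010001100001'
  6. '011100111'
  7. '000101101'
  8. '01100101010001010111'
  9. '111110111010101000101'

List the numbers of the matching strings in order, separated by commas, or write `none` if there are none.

1, 3, 4, 5, 6, 8, 9

1 → match
2 → no match
3 → match
4 → match
5 → match
6 → match
7 → no match
8 → match
9 → match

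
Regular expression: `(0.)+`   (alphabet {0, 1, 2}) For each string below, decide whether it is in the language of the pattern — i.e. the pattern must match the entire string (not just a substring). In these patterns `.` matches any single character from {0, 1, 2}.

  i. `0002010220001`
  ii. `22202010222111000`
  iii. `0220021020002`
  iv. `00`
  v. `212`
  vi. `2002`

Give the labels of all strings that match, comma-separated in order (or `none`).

iv

i → no match
ii → no match — must start with `0`
iii → no match
iv → match
v → no match — must start with `0`
vi → no match — must start with `0`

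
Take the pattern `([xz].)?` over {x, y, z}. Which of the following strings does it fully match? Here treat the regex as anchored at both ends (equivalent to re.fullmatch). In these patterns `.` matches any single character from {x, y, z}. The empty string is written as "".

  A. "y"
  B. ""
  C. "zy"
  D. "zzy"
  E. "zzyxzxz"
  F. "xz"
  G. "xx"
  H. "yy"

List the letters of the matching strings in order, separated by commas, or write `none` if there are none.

B, C, F, G

A. "y" → no match
B. "" → match
C. "zy" → match
D. "zzy" → no match
E. "zzyxzxz" → no match
F. "xz" → match
G. "xx" → match
H. "yy" → no match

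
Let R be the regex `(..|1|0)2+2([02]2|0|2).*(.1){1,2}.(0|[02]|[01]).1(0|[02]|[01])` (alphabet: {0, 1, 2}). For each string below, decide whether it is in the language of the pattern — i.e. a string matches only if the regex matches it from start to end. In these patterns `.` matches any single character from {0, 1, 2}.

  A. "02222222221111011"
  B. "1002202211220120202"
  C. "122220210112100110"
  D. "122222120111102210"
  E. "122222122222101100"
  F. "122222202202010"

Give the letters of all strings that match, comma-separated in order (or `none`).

A → match
B → no match
C → match
D → match
E → no match
F → no match

A, C, D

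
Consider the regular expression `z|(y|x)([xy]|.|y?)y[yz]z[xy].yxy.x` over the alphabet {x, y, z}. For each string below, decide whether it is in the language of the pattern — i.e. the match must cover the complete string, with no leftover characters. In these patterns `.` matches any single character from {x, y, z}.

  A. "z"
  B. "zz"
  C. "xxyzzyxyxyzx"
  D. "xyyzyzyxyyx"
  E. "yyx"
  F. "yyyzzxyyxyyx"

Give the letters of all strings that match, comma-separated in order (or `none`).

A → match
B → no match
C → match
D → match
E → no match
F → match

A, C, D, F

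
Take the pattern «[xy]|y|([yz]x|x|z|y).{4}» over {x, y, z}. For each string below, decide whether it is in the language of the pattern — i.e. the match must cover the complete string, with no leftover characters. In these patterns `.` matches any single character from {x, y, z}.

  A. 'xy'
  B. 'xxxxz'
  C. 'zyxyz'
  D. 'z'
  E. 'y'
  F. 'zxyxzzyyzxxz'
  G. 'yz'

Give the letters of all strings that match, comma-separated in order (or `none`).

A → no match
B → match
C → match
D → no match
E → match
F → no match
G → no match

B, C, E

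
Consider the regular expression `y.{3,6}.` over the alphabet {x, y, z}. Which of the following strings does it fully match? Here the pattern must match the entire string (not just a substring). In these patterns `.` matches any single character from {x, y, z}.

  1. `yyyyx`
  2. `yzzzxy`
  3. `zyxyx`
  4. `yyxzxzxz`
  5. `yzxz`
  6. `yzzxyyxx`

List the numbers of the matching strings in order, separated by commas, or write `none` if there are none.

1 → match
2 → match
3 → no match — must start with `y`
4 → match
5 → no match
6 → match

1, 2, 4, 6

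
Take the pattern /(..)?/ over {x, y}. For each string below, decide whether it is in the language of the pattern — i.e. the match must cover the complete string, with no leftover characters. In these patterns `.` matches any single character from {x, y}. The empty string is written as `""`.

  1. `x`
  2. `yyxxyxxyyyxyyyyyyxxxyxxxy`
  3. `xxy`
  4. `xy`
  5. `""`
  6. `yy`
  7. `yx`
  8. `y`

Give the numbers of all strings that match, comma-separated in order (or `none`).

4, 5, 6, 7

1. `x` → no match
2 → no match
3. `xxy` → no match
4. `xy` → match
5. `""` → match
6. `yy` → match
7. `yx` → match
8. `y` → no match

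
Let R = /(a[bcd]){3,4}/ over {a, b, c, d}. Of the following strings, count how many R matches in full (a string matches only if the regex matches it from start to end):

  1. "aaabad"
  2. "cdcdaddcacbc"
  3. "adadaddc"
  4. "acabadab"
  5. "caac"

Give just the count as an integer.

1

1 → no match
2 → no match — must start with "a"
3 → no match
4 → match
5 → no match — must start with "a"
Total matched: 1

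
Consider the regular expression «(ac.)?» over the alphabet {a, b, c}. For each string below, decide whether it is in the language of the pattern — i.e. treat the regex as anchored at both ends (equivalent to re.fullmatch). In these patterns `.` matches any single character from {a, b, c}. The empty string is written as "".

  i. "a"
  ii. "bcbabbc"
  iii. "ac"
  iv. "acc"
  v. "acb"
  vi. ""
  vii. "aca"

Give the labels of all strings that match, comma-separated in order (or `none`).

i → no match
ii → no match
iii → no match
iv → match
v → match
vi → match
vii → match

iv, v, vi, vii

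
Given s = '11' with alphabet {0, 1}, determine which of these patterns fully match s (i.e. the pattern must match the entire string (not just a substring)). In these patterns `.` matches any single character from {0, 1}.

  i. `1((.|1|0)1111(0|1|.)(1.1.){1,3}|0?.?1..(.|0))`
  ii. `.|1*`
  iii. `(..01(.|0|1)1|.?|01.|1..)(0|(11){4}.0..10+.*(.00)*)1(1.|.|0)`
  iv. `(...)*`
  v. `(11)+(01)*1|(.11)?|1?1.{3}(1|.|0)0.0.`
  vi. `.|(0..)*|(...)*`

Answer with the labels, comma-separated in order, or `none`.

ii

i → no match
ii → match
iii → no match
iv → no match
v → no match
vi → no match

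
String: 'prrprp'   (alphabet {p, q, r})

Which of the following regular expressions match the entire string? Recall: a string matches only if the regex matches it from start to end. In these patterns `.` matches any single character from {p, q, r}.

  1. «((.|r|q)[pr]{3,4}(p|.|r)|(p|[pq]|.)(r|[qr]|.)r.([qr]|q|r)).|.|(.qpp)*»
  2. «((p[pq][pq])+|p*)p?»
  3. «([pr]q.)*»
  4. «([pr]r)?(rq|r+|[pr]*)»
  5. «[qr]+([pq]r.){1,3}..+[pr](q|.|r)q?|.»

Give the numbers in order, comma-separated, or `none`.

1, 4

1 → match
2 → no match
3 → no match
4 → match
5 → no match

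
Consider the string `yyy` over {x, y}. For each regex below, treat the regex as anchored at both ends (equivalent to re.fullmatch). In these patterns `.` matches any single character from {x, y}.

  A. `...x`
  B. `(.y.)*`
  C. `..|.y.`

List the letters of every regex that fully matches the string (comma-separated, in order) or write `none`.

A → no match — must end with `x`
B → match
C → match

B, C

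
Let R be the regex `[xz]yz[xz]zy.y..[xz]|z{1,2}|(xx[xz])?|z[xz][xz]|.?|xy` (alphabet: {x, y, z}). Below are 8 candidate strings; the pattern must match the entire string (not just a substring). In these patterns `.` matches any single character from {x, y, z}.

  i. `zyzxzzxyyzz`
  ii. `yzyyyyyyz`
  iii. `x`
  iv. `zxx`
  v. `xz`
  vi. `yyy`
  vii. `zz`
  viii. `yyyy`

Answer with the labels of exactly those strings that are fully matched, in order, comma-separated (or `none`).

iii, iv, vii

i → no match
ii → no match
iii → match
iv → match
v → no match
vi → no match
vii → match
viii → no match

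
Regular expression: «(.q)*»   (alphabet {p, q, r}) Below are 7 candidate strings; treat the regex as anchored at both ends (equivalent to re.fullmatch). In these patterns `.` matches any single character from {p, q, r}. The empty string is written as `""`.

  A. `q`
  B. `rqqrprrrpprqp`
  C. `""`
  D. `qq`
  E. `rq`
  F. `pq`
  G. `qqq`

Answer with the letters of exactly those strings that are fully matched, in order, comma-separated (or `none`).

A. `q` → no match
B → no match
C. `""` → match
D. `qq` → match
E. `rq` → match
F. `pq` → match
G. `qqq` → no match

C, D, E, F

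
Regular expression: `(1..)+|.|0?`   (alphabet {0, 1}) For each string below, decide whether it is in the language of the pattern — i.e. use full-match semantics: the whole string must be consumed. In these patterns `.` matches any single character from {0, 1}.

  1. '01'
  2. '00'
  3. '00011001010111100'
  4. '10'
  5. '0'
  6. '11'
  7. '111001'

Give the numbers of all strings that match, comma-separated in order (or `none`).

1 → no match
2 → no match
3 → no match
4 → no match
5 → match
6 → no match
7 → no match

5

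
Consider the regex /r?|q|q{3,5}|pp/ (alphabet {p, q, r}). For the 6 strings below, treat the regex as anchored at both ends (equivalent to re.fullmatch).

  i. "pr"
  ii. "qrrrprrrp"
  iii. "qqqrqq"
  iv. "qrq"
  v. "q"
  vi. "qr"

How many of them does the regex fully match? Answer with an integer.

1

i → no match
ii → no match
iii → no match
iv → no match
v → match
vi → no match
Total matched: 1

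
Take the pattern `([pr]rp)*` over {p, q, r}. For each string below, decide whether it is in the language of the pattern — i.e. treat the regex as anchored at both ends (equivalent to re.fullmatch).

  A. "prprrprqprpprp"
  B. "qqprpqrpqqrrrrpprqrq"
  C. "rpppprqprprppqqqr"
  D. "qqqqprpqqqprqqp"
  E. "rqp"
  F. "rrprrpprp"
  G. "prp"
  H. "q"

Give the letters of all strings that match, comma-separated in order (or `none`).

F, G

A → no match
B → no match
C → no match
D → no match
E → no match
F → match
G → match
H → no match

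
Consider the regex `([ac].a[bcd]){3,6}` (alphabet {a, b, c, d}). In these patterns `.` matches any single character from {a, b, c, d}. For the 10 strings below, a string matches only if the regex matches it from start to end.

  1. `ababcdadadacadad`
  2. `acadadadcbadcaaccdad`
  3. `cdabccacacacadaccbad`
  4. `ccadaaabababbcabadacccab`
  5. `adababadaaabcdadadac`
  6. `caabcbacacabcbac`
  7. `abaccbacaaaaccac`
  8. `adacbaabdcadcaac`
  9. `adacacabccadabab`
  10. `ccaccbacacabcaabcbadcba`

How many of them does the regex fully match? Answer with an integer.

1 → match
2 → match
3 → match
4 → no match
5 → match
6 → match
7 → no match
8 → no match
9 → match
10 → no match
Total matched: 6

6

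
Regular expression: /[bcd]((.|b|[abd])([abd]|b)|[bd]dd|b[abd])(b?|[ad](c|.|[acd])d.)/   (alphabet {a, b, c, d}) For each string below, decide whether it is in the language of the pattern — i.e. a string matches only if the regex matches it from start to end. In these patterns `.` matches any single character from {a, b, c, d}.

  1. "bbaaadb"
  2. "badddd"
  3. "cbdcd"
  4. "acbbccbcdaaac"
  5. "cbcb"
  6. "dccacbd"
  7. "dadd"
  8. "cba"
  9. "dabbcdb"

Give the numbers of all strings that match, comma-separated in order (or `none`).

1 → match
2 → no match
3 → no match
4 → no match
5 → no match
6 → no match
7 → no match
8 → match
9 → no match

1, 8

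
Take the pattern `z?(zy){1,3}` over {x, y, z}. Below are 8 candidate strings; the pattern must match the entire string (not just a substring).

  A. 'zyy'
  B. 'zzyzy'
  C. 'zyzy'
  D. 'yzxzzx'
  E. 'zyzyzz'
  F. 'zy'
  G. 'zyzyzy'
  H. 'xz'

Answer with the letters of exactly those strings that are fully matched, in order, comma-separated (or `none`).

A. 'zyy' → no match — must end with 'zy'
B. 'zzyzy' → match
C. 'zyzy' → match
D. 'yzxzzx' → no match — must end with 'zy'
E. 'zyzyzz' → no match — must end with 'zy'
F. 'zy' → match
G. 'zyzyzy' → match
H. 'xz' → no match — must end with 'zy'

B, C, F, G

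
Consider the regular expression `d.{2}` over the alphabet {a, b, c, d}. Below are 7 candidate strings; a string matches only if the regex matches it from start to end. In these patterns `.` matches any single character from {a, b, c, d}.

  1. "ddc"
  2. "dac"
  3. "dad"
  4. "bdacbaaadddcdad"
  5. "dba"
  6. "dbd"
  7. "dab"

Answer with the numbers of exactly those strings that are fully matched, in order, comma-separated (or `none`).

1, 2, 3, 5, 6, 7

1 → match
2 → match
3 → match
4 → no match — must start with "d"
5 → match
6 → match
7 → match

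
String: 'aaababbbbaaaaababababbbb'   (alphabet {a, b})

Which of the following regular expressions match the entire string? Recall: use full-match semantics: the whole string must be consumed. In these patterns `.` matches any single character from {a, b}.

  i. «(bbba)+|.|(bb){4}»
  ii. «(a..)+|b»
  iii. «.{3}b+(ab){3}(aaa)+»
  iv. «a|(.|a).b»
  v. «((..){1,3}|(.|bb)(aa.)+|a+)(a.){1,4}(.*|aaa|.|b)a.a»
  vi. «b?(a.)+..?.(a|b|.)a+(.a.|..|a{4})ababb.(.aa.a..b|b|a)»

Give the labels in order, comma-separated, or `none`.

vi

i → no match
ii → no match
iii → no match — must end with 'aaa'
iv → no match
v → no match — must end with 'a'
vi → match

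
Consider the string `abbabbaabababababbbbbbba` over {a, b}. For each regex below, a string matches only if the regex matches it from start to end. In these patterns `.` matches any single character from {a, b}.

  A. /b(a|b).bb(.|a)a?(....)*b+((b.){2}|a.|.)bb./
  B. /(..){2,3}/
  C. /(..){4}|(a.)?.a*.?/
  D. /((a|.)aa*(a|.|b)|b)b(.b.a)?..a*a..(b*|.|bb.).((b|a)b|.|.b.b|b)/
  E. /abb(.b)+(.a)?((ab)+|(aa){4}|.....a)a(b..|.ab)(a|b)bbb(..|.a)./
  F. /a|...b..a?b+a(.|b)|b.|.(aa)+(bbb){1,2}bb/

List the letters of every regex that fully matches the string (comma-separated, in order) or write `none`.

E

A → no match — must start with `b`
B → no match
C → no match
D → no match
E → match
F → no match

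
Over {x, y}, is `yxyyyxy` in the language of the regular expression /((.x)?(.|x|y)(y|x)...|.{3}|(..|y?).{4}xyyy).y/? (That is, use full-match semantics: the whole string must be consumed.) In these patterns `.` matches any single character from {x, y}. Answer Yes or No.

Yes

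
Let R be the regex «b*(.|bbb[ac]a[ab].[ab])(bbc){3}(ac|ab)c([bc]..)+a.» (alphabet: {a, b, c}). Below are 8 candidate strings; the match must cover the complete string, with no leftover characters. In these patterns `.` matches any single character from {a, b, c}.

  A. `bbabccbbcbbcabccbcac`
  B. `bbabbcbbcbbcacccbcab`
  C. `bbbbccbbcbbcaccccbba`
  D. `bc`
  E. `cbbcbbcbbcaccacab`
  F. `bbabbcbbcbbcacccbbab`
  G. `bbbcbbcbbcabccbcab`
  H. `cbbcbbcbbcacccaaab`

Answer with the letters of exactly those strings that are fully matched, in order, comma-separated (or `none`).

B, F, G, H

A → no match
B → match
C → no match
D → no match
E → no match
F → match
G → match
H → match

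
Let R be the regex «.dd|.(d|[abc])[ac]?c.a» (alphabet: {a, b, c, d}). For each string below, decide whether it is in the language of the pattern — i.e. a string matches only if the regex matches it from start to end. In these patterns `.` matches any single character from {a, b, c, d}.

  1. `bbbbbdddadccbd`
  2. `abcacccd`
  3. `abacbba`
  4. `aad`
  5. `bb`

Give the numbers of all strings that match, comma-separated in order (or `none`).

1 → no match
2 → no match
3 → no match
4 → no match
5 → no match

none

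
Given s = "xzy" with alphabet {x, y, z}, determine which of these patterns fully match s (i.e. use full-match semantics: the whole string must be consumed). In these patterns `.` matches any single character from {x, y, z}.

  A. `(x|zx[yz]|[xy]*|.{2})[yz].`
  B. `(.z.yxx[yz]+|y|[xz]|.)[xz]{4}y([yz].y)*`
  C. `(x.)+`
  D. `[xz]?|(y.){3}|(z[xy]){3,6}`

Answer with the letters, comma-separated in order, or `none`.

A

A → match
B → no match
C → no match
D → no match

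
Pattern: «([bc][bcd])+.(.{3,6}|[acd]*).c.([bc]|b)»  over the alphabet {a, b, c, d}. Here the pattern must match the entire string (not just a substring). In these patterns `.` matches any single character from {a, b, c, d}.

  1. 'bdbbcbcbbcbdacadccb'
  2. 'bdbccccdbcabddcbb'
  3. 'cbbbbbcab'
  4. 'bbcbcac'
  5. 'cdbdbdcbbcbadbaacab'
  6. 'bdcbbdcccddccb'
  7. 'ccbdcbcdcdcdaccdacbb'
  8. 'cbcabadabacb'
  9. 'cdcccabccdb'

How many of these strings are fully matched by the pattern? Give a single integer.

1 → match
2 → match
3 → match
4 → match
5 → match
6 → match
7 → match
8 → no match
9 → match
Total matched: 8

8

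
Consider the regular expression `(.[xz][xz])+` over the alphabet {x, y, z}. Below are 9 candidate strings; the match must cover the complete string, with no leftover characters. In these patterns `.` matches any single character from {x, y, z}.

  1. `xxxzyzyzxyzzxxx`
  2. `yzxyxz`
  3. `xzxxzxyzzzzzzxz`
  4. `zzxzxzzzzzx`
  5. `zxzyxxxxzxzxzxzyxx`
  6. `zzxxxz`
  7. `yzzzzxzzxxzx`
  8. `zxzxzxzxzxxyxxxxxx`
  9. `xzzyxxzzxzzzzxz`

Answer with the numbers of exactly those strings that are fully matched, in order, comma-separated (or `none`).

1 → no match
2 → match
3 → match
4 → no match
5 → match
6 → match
7 → match
8 → no match
9 → match

2, 3, 5, 6, 7, 9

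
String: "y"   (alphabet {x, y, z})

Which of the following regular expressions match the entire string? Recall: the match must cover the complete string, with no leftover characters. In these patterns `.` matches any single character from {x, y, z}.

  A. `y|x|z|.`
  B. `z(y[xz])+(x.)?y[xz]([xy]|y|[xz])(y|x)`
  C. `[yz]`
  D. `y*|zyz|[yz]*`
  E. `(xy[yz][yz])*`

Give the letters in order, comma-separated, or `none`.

A → match
B → no match — must start with "zy"
C → match
D → match
E → no match

A, C, D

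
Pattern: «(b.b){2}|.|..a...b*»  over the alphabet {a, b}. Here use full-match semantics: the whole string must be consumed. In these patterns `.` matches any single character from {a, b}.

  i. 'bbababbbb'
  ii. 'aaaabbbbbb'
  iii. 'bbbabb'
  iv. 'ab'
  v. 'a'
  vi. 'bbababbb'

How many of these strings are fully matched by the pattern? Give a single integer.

i → match
ii → match
iii → no match
iv → no match
v → match
vi → match
Total matched: 4

4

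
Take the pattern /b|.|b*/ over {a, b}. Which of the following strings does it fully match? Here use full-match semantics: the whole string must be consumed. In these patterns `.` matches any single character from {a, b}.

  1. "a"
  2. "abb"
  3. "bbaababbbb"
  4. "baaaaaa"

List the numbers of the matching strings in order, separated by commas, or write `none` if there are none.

1

1 → match
2 → no match
3 → no match
4 → no match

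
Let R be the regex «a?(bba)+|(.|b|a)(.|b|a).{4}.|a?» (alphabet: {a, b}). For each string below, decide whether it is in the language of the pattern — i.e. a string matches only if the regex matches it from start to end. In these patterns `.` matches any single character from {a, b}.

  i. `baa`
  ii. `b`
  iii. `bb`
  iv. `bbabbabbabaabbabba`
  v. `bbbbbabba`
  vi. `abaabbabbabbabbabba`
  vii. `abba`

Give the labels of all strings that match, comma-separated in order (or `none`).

i → no match
ii → no match
iii → no match
iv → no match
v → no match
vi → no match
vii → match

vii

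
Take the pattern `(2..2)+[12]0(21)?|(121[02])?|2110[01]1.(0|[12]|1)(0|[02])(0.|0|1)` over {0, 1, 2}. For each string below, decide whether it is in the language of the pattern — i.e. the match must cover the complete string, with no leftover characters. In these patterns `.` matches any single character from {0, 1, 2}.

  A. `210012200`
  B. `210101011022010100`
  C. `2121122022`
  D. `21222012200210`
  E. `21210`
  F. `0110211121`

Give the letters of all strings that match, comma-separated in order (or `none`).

A. `210012200` → no match
B → no match
C. `2121122022` → no match
D → match
E. `21210` → no match
F. `0110211121` → no match

D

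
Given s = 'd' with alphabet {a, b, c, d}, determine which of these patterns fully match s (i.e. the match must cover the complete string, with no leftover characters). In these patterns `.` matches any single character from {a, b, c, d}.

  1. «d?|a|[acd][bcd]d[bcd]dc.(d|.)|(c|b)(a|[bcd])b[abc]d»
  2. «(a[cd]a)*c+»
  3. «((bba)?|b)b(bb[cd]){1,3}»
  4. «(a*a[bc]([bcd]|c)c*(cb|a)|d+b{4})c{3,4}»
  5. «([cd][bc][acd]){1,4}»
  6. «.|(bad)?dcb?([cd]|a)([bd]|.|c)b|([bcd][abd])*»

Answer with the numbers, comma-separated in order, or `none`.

1, 6

1 → match
2 → no match — must end with 'c'
3 → no match
4 → no match — must end with 'c'
5 → no match
6 → match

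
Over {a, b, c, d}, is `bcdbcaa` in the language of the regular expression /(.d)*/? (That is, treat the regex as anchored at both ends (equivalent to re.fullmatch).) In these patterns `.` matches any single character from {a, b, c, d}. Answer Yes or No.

No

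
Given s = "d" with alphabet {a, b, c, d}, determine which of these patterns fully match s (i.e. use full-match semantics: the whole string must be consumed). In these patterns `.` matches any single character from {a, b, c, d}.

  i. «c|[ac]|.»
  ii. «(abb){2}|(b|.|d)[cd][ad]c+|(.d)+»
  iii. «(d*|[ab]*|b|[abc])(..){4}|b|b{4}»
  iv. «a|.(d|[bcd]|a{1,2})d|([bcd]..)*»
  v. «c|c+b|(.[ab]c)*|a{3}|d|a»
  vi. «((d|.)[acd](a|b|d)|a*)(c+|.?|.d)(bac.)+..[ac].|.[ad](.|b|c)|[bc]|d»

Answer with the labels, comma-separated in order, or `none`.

i, v, vi

i → match
ii → no match
iii → no match
iv → no match
v → match
vi → match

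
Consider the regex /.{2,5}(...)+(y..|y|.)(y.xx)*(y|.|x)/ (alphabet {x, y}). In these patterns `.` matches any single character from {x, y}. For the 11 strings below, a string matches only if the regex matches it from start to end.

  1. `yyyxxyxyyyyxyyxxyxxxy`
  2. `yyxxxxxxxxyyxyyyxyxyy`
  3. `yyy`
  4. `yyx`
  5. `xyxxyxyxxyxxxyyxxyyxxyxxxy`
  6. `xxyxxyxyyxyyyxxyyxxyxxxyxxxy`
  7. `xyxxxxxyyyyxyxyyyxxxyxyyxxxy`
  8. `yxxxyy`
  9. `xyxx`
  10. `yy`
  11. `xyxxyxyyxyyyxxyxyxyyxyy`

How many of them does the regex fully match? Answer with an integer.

1 → match
2 → match
3 → no match
4 → no match
5 → match
6 → match
7 → match
8 → no match
9 → no match
10 → no match
11 → match
Total matched: 6

6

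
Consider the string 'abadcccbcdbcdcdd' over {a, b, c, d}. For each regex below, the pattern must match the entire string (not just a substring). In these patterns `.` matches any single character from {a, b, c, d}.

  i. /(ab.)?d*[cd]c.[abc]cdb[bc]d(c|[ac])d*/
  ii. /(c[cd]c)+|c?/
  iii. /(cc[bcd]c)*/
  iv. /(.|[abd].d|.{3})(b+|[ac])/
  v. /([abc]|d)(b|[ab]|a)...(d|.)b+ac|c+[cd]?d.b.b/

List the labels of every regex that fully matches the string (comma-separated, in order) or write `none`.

i

i → match
ii → no match
iii → no match
iv → no match
v → no match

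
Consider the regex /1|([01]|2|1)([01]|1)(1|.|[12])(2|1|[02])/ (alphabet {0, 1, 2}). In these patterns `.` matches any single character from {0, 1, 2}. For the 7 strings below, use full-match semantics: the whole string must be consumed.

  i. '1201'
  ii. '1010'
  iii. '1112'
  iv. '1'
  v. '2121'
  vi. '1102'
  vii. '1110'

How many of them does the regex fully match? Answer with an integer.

i → no match
ii → match
iii → match
iv → match
v → match
vi → match
vii → match
Total matched: 6

6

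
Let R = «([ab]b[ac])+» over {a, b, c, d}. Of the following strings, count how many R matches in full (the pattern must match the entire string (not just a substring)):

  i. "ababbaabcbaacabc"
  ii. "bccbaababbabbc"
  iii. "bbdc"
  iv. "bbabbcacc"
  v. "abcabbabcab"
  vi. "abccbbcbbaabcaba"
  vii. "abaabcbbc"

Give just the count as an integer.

1

i → no match
ii → no match
iii. "bbdc" → no match
iv. "bbabbcacc" → no match
v. "abcabbabcab" → no match
vi → no match
vii. "abaabcbbc" → match
Total matched: 1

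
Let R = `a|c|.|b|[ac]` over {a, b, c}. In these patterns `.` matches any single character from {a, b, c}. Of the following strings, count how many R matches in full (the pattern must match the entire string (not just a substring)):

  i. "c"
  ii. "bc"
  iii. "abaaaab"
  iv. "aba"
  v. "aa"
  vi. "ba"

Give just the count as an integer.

1

i → match
ii → no match
iii → no match
iv → no match
v → no match
vi → no match
Total matched: 1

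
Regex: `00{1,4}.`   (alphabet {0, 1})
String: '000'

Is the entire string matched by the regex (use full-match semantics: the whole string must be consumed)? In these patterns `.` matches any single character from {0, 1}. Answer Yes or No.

Yes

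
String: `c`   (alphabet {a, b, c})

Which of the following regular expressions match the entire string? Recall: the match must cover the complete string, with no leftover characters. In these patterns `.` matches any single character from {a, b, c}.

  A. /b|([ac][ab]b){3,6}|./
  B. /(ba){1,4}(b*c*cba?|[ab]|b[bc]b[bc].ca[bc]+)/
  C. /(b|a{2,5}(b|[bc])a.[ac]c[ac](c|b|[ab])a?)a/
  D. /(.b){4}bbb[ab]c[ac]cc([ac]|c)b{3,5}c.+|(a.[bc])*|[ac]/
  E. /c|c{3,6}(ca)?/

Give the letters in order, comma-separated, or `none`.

A → match
B → no match — must start with `ba`
C → no match — must end with `a`
D → match
E → match

A, D, E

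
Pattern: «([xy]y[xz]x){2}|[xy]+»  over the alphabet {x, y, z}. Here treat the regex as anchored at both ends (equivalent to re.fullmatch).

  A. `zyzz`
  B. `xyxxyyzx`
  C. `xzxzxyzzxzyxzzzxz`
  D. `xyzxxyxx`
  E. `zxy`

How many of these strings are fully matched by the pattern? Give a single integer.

A → no match
B → match
C → no match
D → match
E → no match
Total matched: 2

2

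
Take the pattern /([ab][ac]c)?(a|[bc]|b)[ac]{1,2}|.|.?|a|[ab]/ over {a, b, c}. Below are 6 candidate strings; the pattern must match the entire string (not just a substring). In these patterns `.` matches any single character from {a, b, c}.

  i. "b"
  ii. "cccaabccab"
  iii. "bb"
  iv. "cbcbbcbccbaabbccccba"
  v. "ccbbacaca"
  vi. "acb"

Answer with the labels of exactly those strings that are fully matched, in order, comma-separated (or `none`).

i → match
ii → no match
iii → no match
iv → no match
v → no match
vi → no match

i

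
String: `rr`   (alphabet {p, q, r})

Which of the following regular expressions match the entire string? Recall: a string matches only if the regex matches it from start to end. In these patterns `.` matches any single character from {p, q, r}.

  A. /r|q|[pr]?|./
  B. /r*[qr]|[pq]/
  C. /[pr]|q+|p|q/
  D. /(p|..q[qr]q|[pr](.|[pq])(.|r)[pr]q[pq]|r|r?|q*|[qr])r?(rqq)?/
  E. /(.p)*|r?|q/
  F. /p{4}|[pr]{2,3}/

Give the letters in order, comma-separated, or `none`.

B, D, F

A → no match
B → match
C → no match
D → match
E → no match
F → match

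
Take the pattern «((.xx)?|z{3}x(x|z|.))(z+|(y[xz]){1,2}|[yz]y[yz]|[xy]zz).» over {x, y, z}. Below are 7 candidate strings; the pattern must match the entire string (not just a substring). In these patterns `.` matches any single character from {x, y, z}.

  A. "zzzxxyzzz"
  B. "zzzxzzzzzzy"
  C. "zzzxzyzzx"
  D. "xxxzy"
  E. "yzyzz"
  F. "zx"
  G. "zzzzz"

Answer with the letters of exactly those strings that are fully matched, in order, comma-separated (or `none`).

A, B, C, D, E, F, G

A → match
B → match
C → match
D → match
E → match
F → match
G → match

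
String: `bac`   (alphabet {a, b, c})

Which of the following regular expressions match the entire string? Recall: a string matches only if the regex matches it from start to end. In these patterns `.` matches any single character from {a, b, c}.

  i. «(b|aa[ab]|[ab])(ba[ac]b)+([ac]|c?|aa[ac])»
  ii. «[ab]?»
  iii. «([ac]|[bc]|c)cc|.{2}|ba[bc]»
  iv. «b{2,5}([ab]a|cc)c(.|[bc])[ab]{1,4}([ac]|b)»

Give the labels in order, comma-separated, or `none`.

iii

i → no match
ii → no match
iii → match
iv → no match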